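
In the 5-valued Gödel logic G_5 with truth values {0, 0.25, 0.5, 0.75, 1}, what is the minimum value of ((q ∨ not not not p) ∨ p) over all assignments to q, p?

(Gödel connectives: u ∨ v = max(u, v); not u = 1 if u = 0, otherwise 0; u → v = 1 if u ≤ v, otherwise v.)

The minimum is attained at q = 0, p = 0.25:
  not p: Gödel ¬ of 0.25 = 0 (operand ≠ 0)
  not not p: Gödel ¬ of 0 = 1 (operand is 0)
  not not not p: Gödel ¬ of 1 = 0 (operand ≠ 0)
  (q ∨ not not not p) = max(0, 0) = 0
  ((q ∨ not not not p) ∨ p) = max(0, 0.25) = 0.25
Checking all 25 assignments confirms none give a value below 0.25.

0.25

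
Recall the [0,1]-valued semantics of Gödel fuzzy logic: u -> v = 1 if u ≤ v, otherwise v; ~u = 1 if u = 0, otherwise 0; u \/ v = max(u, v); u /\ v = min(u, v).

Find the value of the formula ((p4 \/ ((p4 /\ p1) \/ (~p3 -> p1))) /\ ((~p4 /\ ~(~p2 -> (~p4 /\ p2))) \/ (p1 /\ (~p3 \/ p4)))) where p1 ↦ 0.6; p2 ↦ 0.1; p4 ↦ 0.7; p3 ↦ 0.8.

(p4 /\ p1) = min(0.7, 0.6) = 0.6
~p3: Gödel ¬ of 0.8 = 0 (operand ≠ 0)
(~p3 -> p1): 0 ≤ 0.6, so result = 1
((p4 /\ p1) \/ (~p3 -> p1)) = max(0.6, 1) = 1
(p4 \/ ((p4 /\ p1) \/ (~p3 -> p1))) = max(0.7, 1) = 1
~p4: Gödel ¬ of 0.7 = 0 (operand ≠ 0)
~p2: Gödel ¬ of 0.1 = 0 (operand ≠ 0)
~p4: Gödel ¬ of 0.7 = 0 (operand ≠ 0)
(~p4 /\ p2) = min(0, 0.1) = 0
(~p2 -> (~p4 /\ p2)): 0 ≤ 0, so result = 1
~(~p2 -> (~p4 /\ p2)): Gödel ¬ of 1 = 0 (operand ≠ 0)
(~p4 /\ ~(~p2 -> (~p4 /\ p2))) = min(0, 0) = 0
~p3: Gödel ¬ of 0.8 = 0 (operand ≠ 0)
(~p3 \/ p4) = max(0, 0.7) = 0.7
(p1 /\ (~p3 \/ p4)) = min(0.6, 0.7) = 0.6
((~p4 /\ ~(~p2 -> (~p4 /\ p2))) \/ (p1 /\ (~p3 \/ p4))) = max(0, 0.6) = 0.6
((p4 \/ ((p4 /\ p1) \/ (~p3 -> p1))) /\ ((~p4 /\ ~(~p2 -> (~p4 /\ p2))) \/ (p1 /\ (~p3 \/ p4)))) = min(1, 0.6) = 0.6

0.60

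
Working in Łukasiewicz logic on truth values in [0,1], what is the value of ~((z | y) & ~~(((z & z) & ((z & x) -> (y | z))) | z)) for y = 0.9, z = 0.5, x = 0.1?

0.50

(z | y) = max(0.5, 0.9) = 0.9
(z & z) = min(0.5, 0.5) = 0.5
(z & x) = min(0.5, 0.1) = 0.1
(y | z) = max(0.9, 0.5) = 0.9
((z & x) -> (y | z)): min(1, 1 − 0.1 + 0.9) = 1
((z & z) & ((z & x) -> (y | z))) = min(0.5, 1) = 0.5
(((z & z) & ((z & x) -> (y | z))) | z) = max(0.5, 0.5) = 0.5
~(((z & z) & ((z & x) -> (y | z))) | z): Łukasiewicz ¬ gives 1 − 0.5 = 0.5
~~(((z & z) & ((z & x) -> (y | z))) | z): Łukasiewicz ¬ gives 1 − 0.5 = 0.5
((z | y) & ~~(((z & z) & ((z & x) -> (y | z))) | z)) = min(0.9, 0.5) = 0.5
~((z | y) & ~~(((z & z) & ((z & x) -> (y | z))) | z)): Łukasiewicz ¬ gives 1 − 0.5 = 0.5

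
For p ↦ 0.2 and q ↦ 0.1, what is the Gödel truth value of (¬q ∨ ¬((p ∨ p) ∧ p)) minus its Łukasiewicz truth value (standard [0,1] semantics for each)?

Gödel evaluation:
  ¬q: Gödel ¬ of 0.1 = 0 (operand ≠ 0)
  (p ∨ p) = max(0.2, 0.2) = 0.2
  ((p ∨ p) ∧ p) = min(0.2, 0.2) = 0.2
  ¬((p ∨ p) ∧ p): Gödel ¬ of 0.2 = 0 (operand ≠ 0)
  (¬q ∨ ¬((p ∨ p) ∧ p)) = max(0, 0) = 0
  Gödel value = 0
Łukasiewicz evaluation:
  ¬q: Łukasiewicz ¬ gives 1 − 0.1 = 0.9
  (p ∨ p) = max(0.2, 0.2) = 0.2
  ((p ∨ p) ∧ p) = min(0.2, 0.2) = 0.2
  ¬((p ∨ p) ∧ p): Łukasiewicz ¬ gives 1 − 0.2 = 0.8
  (¬q ∨ ¬((p ∨ p) ∧ p)) = max(0.9, 0.8) = 0.9
  Łukasiewicz value = 0.9
Difference: 0 − 0.9 = -0.90

-0.90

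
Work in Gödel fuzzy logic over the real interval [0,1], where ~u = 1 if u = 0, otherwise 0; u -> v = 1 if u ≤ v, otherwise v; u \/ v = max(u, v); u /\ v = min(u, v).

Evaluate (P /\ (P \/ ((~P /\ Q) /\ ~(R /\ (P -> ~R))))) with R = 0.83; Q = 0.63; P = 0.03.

~P: Gödel ¬ of 0.03 = 0 (operand ≠ 0)
(~P /\ Q) = min(0, 0.63) = 0
~R: Gödel ¬ of 0.83 = 0 (operand ≠ 0)
(P -> ~R): 0.03 > 0, so result = 0
(R /\ (P -> ~R)) = min(0.83, 0) = 0
~(R /\ (P -> ~R)): Gödel ¬ of 0 = 1 (operand is 0)
((~P /\ Q) /\ ~(R /\ (P -> ~R))) = min(0, 1) = 0
(P \/ ((~P /\ Q) /\ ~(R /\ (P -> ~R)))) = max(0.03, 0) = 0.03
(P /\ (P \/ ((~P /\ Q) /\ ~(R /\ (P -> ~R))))) = min(0.03, 0.03) = 0.03

0.03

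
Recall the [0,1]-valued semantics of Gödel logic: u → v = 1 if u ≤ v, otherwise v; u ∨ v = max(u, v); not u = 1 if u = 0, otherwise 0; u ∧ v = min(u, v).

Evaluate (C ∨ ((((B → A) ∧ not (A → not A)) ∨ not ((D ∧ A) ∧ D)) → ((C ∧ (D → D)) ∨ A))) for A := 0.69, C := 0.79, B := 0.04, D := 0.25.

(B → A): 0.04 ≤ 0.69, so result = 1
not A: Gödel ¬ of 0.69 = 0 (operand ≠ 0)
(A → not A): 0.69 > 0, so result = 0
not (A → not A): Gödel ¬ of 0 = 1 (operand is 0)
((B → A) ∧ not (A → not A)) = min(1, 1) = 1
(D ∧ A) = min(0.25, 0.69) = 0.25
((D ∧ A) ∧ D) = min(0.25, 0.25) = 0.25
not ((D ∧ A) ∧ D): Gödel ¬ of 0.25 = 0 (operand ≠ 0)
(((B → A) ∧ not (A → not A)) ∨ not ((D ∧ A) ∧ D)) = max(1, 0) = 1
(D → D): 0.25 ≤ 0.25, so result = 1
(C ∧ (D → D)) = min(0.79, 1) = 0.79
((C ∧ (D → D)) ∨ A) = max(0.79, 0.69) = 0.79
((((B → A) ∧ not (A → not A)) ∨ not ((D ∧ A) ∧ D)) → ((C ∧ (D → D)) ∨ A)): 1 > 0.79, so result = 0.79
(C ∨ ((((B → A) ∧ not (A → not A)) ∨ not ((D ∧ A) ∧ D)) → ((C ∧ (D → D)) ∨ A))) = max(0.79, 0.79) = 0.79

0.79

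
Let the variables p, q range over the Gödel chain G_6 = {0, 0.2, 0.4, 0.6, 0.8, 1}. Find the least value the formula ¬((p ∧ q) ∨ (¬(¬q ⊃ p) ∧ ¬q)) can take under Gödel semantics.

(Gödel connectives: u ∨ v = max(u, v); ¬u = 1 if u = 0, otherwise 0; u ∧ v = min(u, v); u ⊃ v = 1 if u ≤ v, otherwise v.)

The minimum is attained at p = 0, q = 0:
  (p ∧ q) = min(0, 0) = 0
  ¬q: Gödel ¬ of 0 = 1 (operand is 0)
  (¬q ⊃ p): 1 > 0, so result = 0
  ¬(¬q ⊃ p): Gödel ¬ of 0 = 1 (operand is 0)
  ¬q: Gödel ¬ of 0 = 1 (operand is 0)
  (¬(¬q ⊃ p) ∧ ¬q) = min(1, 1) = 1
  ((p ∧ q) ∨ (¬(¬q ⊃ p) ∧ ¬q)) = max(0, 1) = 1
  ¬((p ∧ q) ∨ (¬(¬q ⊃ p) ∧ ¬q)): Gödel ¬ of 1 = 0 (operand ≠ 0)
Checking all 36 assignments confirms none give a value below 0.00.

0.00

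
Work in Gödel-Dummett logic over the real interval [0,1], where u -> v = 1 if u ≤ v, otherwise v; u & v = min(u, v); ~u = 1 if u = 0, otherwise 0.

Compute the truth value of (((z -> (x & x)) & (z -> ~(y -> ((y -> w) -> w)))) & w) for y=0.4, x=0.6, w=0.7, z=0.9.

0.00

(x & x) = min(0.6, 0.6) = 0.6
(z -> (x & x)): 0.9 > 0.6, so result = 0.6
(y -> w): 0.4 ≤ 0.7, so result = 1
((y -> w) -> w): 1 > 0.7, so result = 0.7
(y -> ((y -> w) -> w)): 0.4 ≤ 0.7, so result = 1
~(y -> ((y -> w) -> w)): Gödel ¬ of 1 = 0 (operand ≠ 0)
(z -> ~(y -> ((y -> w) -> w))): 0.9 > 0, so result = 0
((z -> (x & x)) & (z -> ~(y -> ((y -> w) -> w)))) = min(0.6, 0) = 0
(((z -> (x & x)) & (z -> ~(y -> ((y -> w) -> w)))) & w) = min(0, 0.7) = 0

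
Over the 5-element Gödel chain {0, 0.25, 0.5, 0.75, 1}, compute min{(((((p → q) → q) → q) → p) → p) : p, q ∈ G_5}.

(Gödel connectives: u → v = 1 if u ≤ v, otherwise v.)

0.25

The minimum is attained at p = 0.25, q = 0:
  (p → q): 0.25 > 0, so result = 0
  ((p → q) → q): 0 ≤ 0, so result = 1
  (((p → q) → q) → q): 1 > 0, so result = 0
  ((((p → q) → q) → q) → p): 0 ≤ 0.25, so result = 1
  (((((p → q) → q) → q) → p) → p): 1 > 0.25, so result = 0.25
Checking all 25 assignments confirms none give a value below 0.25.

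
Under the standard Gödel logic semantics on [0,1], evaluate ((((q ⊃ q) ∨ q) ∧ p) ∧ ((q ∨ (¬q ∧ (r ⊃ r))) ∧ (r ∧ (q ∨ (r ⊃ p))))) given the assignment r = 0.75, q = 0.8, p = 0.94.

0.75

(q ⊃ q): 0.8 ≤ 0.8, so result = 1
((q ⊃ q) ∨ q) = max(1, 0.8) = 1
(((q ⊃ q) ∨ q) ∧ p) = min(1, 0.94) = 0.94
¬q: Gödel ¬ of 0.8 = 0 (operand ≠ 0)
(r ⊃ r): 0.75 ≤ 0.75, so result = 1
(¬q ∧ (r ⊃ r)) = min(0, 1) = 0
(q ∨ (¬q ∧ (r ⊃ r))) = max(0.8, 0) = 0.8
(r ⊃ p): 0.75 ≤ 0.94, so result = 1
(q ∨ (r ⊃ p)) = max(0.8, 1) = 1
(r ∧ (q ∨ (r ⊃ p))) = min(0.75, 1) = 0.75
((q ∨ (¬q ∧ (r ⊃ r))) ∧ (r ∧ (q ∨ (r ⊃ p)))) = min(0.8, 0.75) = 0.75
((((q ⊃ q) ∨ q) ∧ p) ∧ ((q ∨ (¬q ∧ (r ⊃ r))) ∧ (r ∧ (q ∨ (r ⊃ p))))) = min(0.94, 0.75) = 0.75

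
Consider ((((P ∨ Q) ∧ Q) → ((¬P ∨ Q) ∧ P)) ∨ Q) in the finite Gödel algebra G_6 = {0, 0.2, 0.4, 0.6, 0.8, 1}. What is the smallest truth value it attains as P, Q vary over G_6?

0.20

The minimum is attained at P = 0, Q = 0.2:
  (P ∨ Q) = max(0, 0.2) = 0.2
  ((P ∨ Q) ∧ Q) = min(0.2, 0.2) = 0.2
  ¬P: Gödel ¬ of 0 = 1 (operand is 0)
  (¬P ∨ Q) = max(1, 0.2) = 1
  ((¬P ∨ Q) ∧ P) = min(1, 0) = 0
  (((P ∨ Q) ∧ Q) → ((¬P ∨ Q) ∧ P)): 0.2 > 0, so result = 0
  ((((P ∨ Q) ∧ Q) → ((¬P ∨ Q) ∧ P)) ∨ Q) = max(0, 0.2) = 0.2
Checking all 36 assignments confirms none give a value below 0.20.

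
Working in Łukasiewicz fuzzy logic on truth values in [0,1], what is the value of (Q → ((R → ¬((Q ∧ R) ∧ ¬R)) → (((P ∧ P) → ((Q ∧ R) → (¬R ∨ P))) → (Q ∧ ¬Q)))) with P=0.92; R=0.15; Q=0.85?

0.30

(Q ∧ R) = min(0.85, 0.15) = 0.15
¬R: Łukasiewicz ¬ gives 1 − 0.15 = 0.85
((Q ∧ R) ∧ ¬R) = min(0.15, 0.85) = 0.15
¬((Q ∧ R) ∧ ¬R): Łukasiewicz ¬ gives 1 − 0.15 = 0.85
(R → ¬((Q ∧ R) ∧ ¬R)): min(1, 1 − 0.15 + 0.85) = 1
(P ∧ P) = min(0.92, 0.92) = 0.92
(Q ∧ R) = min(0.85, 0.15) = 0.15
¬R: Łukasiewicz ¬ gives 1 − 0.15 = 0.85
(¬R ∨ P) = max(0.85, 0.92) = 0.92
((Q ∧ R) → (¬R ∨ P)): min(1, 1 − 0.15 + 0.92) = 1
((P ∧ P) → ((Q ∧ R) → (¬R ∨ P))): min(1, 1 − 0.92 + 1) = 1
¬Q: Łukasiewicz ¬ gives 1 − 0.85 = 0.15
(Q ∧ ¬Q) = min(0.85, 0.15) = 0.15
(((P ∧ P) → ((Q ∧ R) → (¬R ∨ P))) → (Q ∧ ¬Q)): min(1, 1 − 1 + 0.15) = 0.15
((R → ¬((Q ∧ R) ∧ ¬R)) → (((P ∧ P) → ((Q ∧ R) → (¬R ∨ P))) → (Q ∧ ¬Q))): min(1, 1 − 1 + 0.15) = 0.15
(Q → ((R → ¬((Q ∧ R) ∧ ¬R)) → (((P ∧ P) → ((Q ∧ R) → (¬R ∨ P))) → (Q ∧ ¬Q)))): min(1, 1 − 0.85 + 0.15) = 0.3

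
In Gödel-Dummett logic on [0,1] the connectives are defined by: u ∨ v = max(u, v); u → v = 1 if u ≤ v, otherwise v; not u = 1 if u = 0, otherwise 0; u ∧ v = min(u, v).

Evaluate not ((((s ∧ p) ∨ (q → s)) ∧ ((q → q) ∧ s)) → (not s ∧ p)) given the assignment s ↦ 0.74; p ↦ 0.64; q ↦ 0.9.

(s ∧ p) = min(0.74, 0.64) = 0.64
(q → s): 0.9 > 0.74, so result = 0.74
((s ∧ p) ∨ (q → s)) = max(0.64, 0.74) = 0.74
(q → q): 0.9 ≤ 0.9, so result = 1
((q → q) ∧ s) = min(1, 0.74) = 0.74
(((s ∧ p) ∨ (q → s)) ∧ ((q → q) ∧ s)) = min(0.74, 0.74) = 0.74
not s: Gödel ¬ of 0.74 = 0 (operand ≠ 0)
(not s ∧ p) = min(0, 0.64) = 0
((((s ∧ p) ∨ (q → s)) ∧ ((q → q) ∧ s)) → (not s ∧ p)): 0.74 > 0, so result = 0
not ((((s ∧ p) ∨ (q → s)) ∧ ((q → q) ∧ s)) → (not s ∧ p)): Gödel ¬ of 0 = 1 (operand is 0)

1.00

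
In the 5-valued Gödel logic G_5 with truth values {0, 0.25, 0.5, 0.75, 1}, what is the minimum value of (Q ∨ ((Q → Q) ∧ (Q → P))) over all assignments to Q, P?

The minimum is attained at Q = 0.25, P = 0:
  (Q → Q): 0.25 ≤ 0.25, so result = 1
  (Q → P): 0.25 > 0, so result = 0
  ((Q → Q) ∧ (Q → P)) = min(1, 0) = 0
  (Q ∨ ((Q → Q) ∧ (Q → P))) = max(0.25, 0) = 0.25
Checking all 25 assignments confirms none give a value below 0.25.

0.25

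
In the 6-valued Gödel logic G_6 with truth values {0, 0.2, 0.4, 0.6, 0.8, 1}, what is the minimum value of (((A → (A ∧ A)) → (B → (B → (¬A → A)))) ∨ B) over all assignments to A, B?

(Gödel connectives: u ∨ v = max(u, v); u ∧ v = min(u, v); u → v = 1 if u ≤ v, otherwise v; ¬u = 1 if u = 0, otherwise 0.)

The minimum is attained at A = 0, B = 0.2:
  (A ∧ A) = min(0, 0) = 0
  (A → (A ∧ A)): 0 ≤ 0, so result = 1
  ¬A: Gödel ¬ of 0 = 1 (operand is 0)
  (¬A → A): 1 > 0, so result = 0
  (B → (¬A → A)): 0.2 > 0, so result = 0
  (B → (B → (¬A → A))): 0.2 > 0, so result = 0
  ((A → (A ∧ A)) → (B → (B → (¬A → A)))): 1 > 0, so result = 0
  (((A → (A ∧ A)) → (B → (B → (¬A → A)))) ∨ B) = max(0, 0.2) = 0.2
Checking all 36 assignments confirms none give a value below 0.20.

0.20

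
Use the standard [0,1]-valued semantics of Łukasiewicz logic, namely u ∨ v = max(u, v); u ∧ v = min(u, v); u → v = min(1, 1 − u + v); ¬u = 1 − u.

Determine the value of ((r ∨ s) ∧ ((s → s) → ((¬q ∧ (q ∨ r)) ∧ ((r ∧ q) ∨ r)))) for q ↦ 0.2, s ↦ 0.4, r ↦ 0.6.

(r ∨ s) = max(0.6, 0.4) = 0.6
(s → s): min(1, 1 − 0.4 + 0.4) = 1
¬q: Łukasiewicz ¬ gives 1 − 0.2 = 0.8
(q ∨ r) = max(0.2, 0.6) = 0.6
(¬q ∧ (q ∨ r)) = min(0.8, 0.6) = 0.6
(r ∧ q) = min(0.6, 0.2) = 0.2
((r ∧ q) ∨ r) = max(0.2, 0.6) = 0.6
((¬q ∧ (q ∨ r)) ∧ ((r ∧ q) ∨ r)) = min(0.6, 0.6) = 0.6
((s → s) → ((¬q ∧ (q ∨ r)) ∧ ((r ∧ q) ∨ r))): min(1, 1 − 1 + 0.6) = 0.6
((r ∨ s) ∧ ((s → s) → ((¬q ∧ (q ∨ r)) ∧ ((r ∧ q) ∨ r)))) = min(0.6, 0.6) = 0.6

0.60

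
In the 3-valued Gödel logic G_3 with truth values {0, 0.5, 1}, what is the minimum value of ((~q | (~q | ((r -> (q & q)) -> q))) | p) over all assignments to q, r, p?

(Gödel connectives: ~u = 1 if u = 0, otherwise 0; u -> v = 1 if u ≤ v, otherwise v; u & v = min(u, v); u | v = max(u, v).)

The minimum is attained at q = 0.5, r = 0, p = 0:
  ~q: Gödel ¬ of 0.5 = 0 (operand ≠ 0)
  ~q: Gödel ¬ of 0.5 = 0 (operand ≠ 0)
  (q & q) = min(0.5, 0.5) = 0.5
  (r -> (q & q)): 0 ≤ 0.5, so result = 1
  ((r -> (q & q)) -> q): 1 > 0.5, so result = 0.5
  (~q | ((r -> (q & q)) -> q)) = max(0, 0.5) = 0.5
  (~q | (~q | ((r -> (q & q)) -> q))) = max(0, 0.5) = 0.5
  ((~q | (~q | ((r -> (q & q)) -> q))) | p) = max(0.5, 0) = 0.5
Checking all 27 assignments confirms none give a value below 0.50.

0.50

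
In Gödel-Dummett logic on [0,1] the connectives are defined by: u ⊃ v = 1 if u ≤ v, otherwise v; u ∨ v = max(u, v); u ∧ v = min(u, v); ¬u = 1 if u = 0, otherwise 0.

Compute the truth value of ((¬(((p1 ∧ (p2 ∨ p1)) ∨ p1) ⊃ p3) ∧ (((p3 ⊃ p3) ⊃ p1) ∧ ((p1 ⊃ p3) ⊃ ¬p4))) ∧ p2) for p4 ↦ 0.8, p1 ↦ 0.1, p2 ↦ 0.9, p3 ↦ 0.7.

(p2 ∨ p1) = max(0.9, 0.1) = 0.9
(p1 ∧ (p2 ∨ p1)) = min(0.1, 0.9) = 0.1
((p1 ∧ (p2 ∨ p1)) ∨ p1) = max(0.1, 0.1) = 0.1
(((p1 ∧ (p2 ∨ p1)) ∨ p1) ⊃ p3): 0.1 ≤ 0.7, so result = 1
¬(((p1 ∧ (p2 ∨ p1)) ∨ p1) ⊃ p3): Gödel ¬ of 1 = 0 (operand ≠ 0)
(p3 ⊃ p3): 0.7 ≤ 0.7, so result = 1
((p3 ⊃ p3) ⊃ p1): 1 > 0.1, so result = 0.1
(p1 ⊃ p3): 0.1 ≤ 0.7, so result = 1
¬p4: Gödel ¬ of 0.8 = 0 (operand ≠ 0)
((p1 ⊃ p3) ⊃ ¬p4): 1 > 0, so result = 0
(((p3 ⊃ p3) ⊃ p1) ∧ ((p1 ⊃ p3) ⊃ ¬p4)) = min(0.1, 0) = 0
(¬(((p1 ∧ (p2 ∨ p1)) ∨ p1) ⊃ p3) ∧ (((p3 ⊃ p3) ⊃ p1) ∧ ((p1 ⊃ p3) ⊃ ¬p4))) = min(0, 0) = 0
((¬(((p1 ∧ (p2 ∨ p1)) ∨ p1) ⊃ p3) ∧ (((p3 ⊃ p3) ⊃ p1) ∧ ((p1 ⊃ p3) ⊃ ¬p4))) ∧ p2) = min(0, 0.9) = 0

0.00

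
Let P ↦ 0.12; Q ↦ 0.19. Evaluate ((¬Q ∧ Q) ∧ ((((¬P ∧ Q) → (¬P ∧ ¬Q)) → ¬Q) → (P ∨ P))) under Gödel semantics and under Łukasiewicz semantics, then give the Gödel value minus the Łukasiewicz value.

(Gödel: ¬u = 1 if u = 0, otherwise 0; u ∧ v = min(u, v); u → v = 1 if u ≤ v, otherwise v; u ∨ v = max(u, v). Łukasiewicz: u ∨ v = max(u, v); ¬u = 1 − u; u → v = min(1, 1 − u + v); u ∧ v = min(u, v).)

-0.19

Gödel evaluation:
  ¬Q: Gödel ¬ of 0.19 = 0 (operand ≠ 0)
  (¬Q ∧ Q) = min(0, 0.19) = 0
  ¬P: Gödel ¬ of 0.12 = 0 (operand ≠ 0)
  (¬P ∧ Q) = min(0, 0.19) = 0
  ¬P: Gödel ¬ of 0.12 = 0 (operand ≠ 0)
  ¬Q: Gödel ¬ of 0.19 = 0 (operand ≠ 0)
  (¬P ∧ ¬Q) = min(0, 0) = 0
  ((¬P ∧ Q) → (¬P ∧ ¬Q)): 0 ≤ 0, so result = 1
  ¬Q: Gödel ¬ of 0.19 = 0 (operand ≠ 0)
  (((¬P ∧ Q) → (¬P ∧ ¬Q)) → ¬Q): 1 > 0, so result = 0
  (P ∨ P) = max(0.12, 0.12) = 0.12
  ((((¬P ∧ Q) → (¬P ∧ ¬Q)) → ¬Q) → (P ∨ P)): 0 ≤ 0.12, so result = 1
  ((¬Q ∧ Q) ∧ ((((¬P ∧ Q) → (¬P ∧ ¬Q)) → ¬Q) → (P ∨ P))) = min(0, 1) = 0
  Gödel value = 0
Łukasiewicz evaluation:
  ¬Q: Łukasiewicz ¬ gives 1 − 0.19 = 0.81
  (¬Q ∧ Q) = min(0.81, 0.19) = 0.19
  ¬P: Łukasiewicz ¬ gives 1 − 0.12 = 0.88
  (¬P ∧ Q) = min(0.88, 0.19) = 0.19
  ¬P: Łukasiewicz ¬ gives 1 − 0.12 = 0.88
  ¬Q: Łukasiewicz ¬ gives 1 − 0.19 = 0.81
  (¬P ∧ ¬Q) = min(0.88, 0.81) = 0.81
  ((¬P ∧ Q) → (¬P ∧ ¬Q)): min(1, 1 − 0.19 + 0.81) = 1
  ¬Q: Łukasiewicz ¬ gives 1 − 0.19 = 0.81
  (((¬P ∧ Q) → (¬P ∧ ¬Q)) → ¬Q): min(1, 1 − 1 + 0.81) = 0.81
  (P ∨ P) = max(0.12, 0.12) = 0.12
  ((((¬P ∧ Q) → (¬P ∧ ¬Q)) → ¬Q) → (P ∨ P)): min(1, 1 − 0.81 + 0.12) = 0.31
  ((¬Q ∧ Q) ∧ ((((¬P ∧ Q) → (¬P ∧ ¬Q)) → ¬Q) → (P ∨ P))) = min(0.19, 0.31) = 0.19
  Łukasiewicz value = 0.19
Difference: 0 − 0.19 = -0.19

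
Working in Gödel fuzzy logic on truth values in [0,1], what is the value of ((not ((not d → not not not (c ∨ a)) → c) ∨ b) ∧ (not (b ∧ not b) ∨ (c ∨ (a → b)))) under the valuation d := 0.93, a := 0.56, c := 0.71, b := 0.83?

0.83

not d: Gödel ¬ of 0.93 = 0 (operand ≠ 0)
(c ∨ a) = max(0.71, 0.56) = 0.71
not (c ∨ a): Gödel ¬ of 0.71 = 0 (operand ≠ 0)
not not (c ∨ a): Gödel ¬ of 0 = 1 (operand is 0)
not not not (c ∨ a): Gödel ¬ of 1 = 0 (operand ≠ 0)
(not d → not not not (c ∨ a)): 0 ≤ 0, so result = 1
((not d → not not not (c ∨ a)) → c): 1 > 0.71, so result = 0.71
not ((not d → not not not (c ∨ a)) → c): Gödel ¬ of 0.71 = 0 (operand ≠ 0)
(not ((not d → not not not (c ∨ a)) → c) ∨ b) = max(0, 0.83) = 0.83
not b: Gödel ¬ of 0.83 = 0 (operand ≠ 0)
(b ∧ not b) = min(0.83, 0) = 0
not (b ∧ not b): Gödel ¬ of 0 = 1 (operand is 0)
(a → b): 0.56 ≤ 0.83, so result = 1
(c ∨ (a → b)) = max(0.71, 1) = 1
(not (b ∧ not b) ∨ (c ∨ (a → b))) = max(1, 1) = 1
((not ((not d → not not not (c ∨ a)) → c) ∨ b) ∧ (not (b ∧ not b) ∨ (c ∨ (a → b)))) = min(0.83, 1) = 0.83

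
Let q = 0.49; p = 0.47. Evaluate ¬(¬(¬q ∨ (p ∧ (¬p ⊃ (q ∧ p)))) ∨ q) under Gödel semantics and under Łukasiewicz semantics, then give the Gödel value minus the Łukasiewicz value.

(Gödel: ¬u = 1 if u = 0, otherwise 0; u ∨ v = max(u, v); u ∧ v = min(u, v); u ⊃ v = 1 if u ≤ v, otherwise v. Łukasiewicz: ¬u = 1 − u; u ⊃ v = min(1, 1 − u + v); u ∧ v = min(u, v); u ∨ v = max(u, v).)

-0.51

Gödel evaluation:
  ¬q: Gödel ¬ of 0.49 = 0 (operand ≠ 0)
  ¬p: Gödel ¬ of 0.47 = 0 (operand ≠ 0)
  (q ∧ p) = min(0.49, 0.47) = 0.47
  (¬p ⊃ (q ∧ p)): 0 ≤ 0.47, so result = 1
  (p ∧ (¬p ⊃ (q ∧ p))) = min(0.47, 1) = 0.47
  (¬q ∨ (p ∧ (¬p ⊃ (q ∧ p)))) = max(0, 0.47) = 0.47
  ¬(¬q ∨ (p ∧ (¬p ⊃ (q ∧ p)))): Gödel ¬ of 0.47 = 0 (operand ≠ 0)
  (¬(¬q ∨ (p ∧ (¬p ⊃ (q ∧ p)))) ∨ q) = max(0, 0.49) = 0.49
  ¬(¬(¬q ∨ (p ∧ (¬p ⊃ (q ∧ p)))) ∨ q): Gödel ¬ of 0.49 = 0 (operand ≠ 0)
  Gödel value = 0
Łukasiewicz evaluation:
  ¬q: Łukasiewicz ¬ gives 1 − 0.49 = 0.51
  ¬p: Łukasiewicz ¬ gives 1 − 0.47 = 0.53
  (q ∧ p) = min(0.49, 0.47) = 0.47
  (¬p ⊃ (q ∧ p)): min(1, 1 − 0.53 + 0.47) = 0.94
  (p ∧ (¬p ⊃ (q ∧ p))) = min(0.47, 0.94) = 0.47
  (¬q ∨ (p ∧ (¬p ⊃ (q ∧ p)))) = max(0.51, 0.47) = 0.51
  ¬(¬q ∨ (p ∧ (¬p ⊃ (q ∧ p)))): Łukasiewicz ¬ gives 1 − 0.51 = 0.49
  (¬(¬q ∨ (p ∧ (¬p ⊃ (q ∧ p)))) ∨ q) = max(0.49, 0.49) = 0.49
  ¬(¬(¬q ∨ (p ∧ (¬p ⊃ (q ∧ p)))) ∨ q): Łukasiewicz ¬ gives 1 − 0.49 = 0.51
  Łukasiewicz value = 0.51
Difference: 0 − 0.51 = -0.51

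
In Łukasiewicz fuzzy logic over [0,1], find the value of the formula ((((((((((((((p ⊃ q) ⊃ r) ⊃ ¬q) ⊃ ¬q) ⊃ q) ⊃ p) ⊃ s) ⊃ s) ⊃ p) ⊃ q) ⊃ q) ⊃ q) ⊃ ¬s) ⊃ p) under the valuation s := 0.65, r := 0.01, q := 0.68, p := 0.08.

0.73

(p ⊃ q): min(1, 1 − 0.08 + 0.68) = 1
((p ⊃ q) ⊃ r): min(1, 1 − 1 + 0.01) = 0.01
¬q: Łukasiewicz ¬ gives 1 − 0.68 = 0.32
(((p ⊃ q) ⊃ r) ⊃ ¬q): min(1, 1 − 0.01 + 0.32) = 1
¬q: Łukasiewicz ¬ gives 1 − 0.68 = 0.32
((((p ⊃ q) ⊃ r) ⊃ ¬q) ⊃ ¬q): min(1, 1 − 1 + 0.32) = 0.32
(((((p ⊃ q) ⊃ r) ⊃ ¬q) ⊃ ¬q) ⊃ q): min(1, 1 − 0.32 + 0.68) = 1
((((((p ⊃ q) ⊃ r) ⊃ ¬q) ⊃ ¬q) ⊃ q) ⊃ p): min(1, 1 − 1 + 0.08) = 0.08
(((((((p ⊃ q) ⊃ r) ⊃ ¬q) ⊃ ¬q) ⊃ q) ⊃ p) ⊃ s): min(1, 1 − 0.08 + 0.65) = 1
((((((((p ⊃ q) ⊃ r) ⊃ ¬q) ⊃ ¬q) ⊃ q) ⊃ p) ⊃ s) ⊃ s): min(1, 1 − 1 + 0.65) = 0.65
(((((((((p ⊃ q) ⊃ r) ⊃ ¬q) ⊃ ¬q) ⊃ q) ⊃ p) ⊃ s) ⊃ s) ⊃ p): min(1, 1 − 0.65 + 0.08) = 0.43
((((((((((p ⊃ q) ⊃ r) ⊃ ¬q) ⊃ ¬q) ⊃ q) ⊃ p) ⊃ s) ⊃ s) ⊃ p) ⊃ q): min(1, 1 − 0.43 + 0.68) = 1
(((((((((((p ⊃ q) ⊃ r) ⊃ ¬q) ⊃ ¬q) ⊃ q) ⊃ p) ⊃ s) ⊃ s) ⊃ p) ⊃ q) ⊃ q): min(1, 1 − 1 + 0.68) = 0.68
((((((((((((p ⊃ q) ⊃ r) ⊃ ¬q) ⊃ ¬q) ⊃ q) ⊃ p) ⊃ s) ⊃ s) ⊃ p) ⊃ q) ⊃ q) ⊃ q): min(1, 1 − 0.68 + 0.68) = 1
¬s: Łukasiewicz ¬ gives 1 − 0.65 = 0.35
(((((((((((((p ⊃ q) ⊃ r) ⊃ ¬q) ⊃ ¬q) ⊃ q) ⊃ p) ⊃ s) ⊃ s) ⊃ p) ⊃ q) ⊃ q) ⊃ q) ⊃ ¬s): min(1, 1 − 1 + 0.35) = 0.35
((((((((((((((p ⊃ q) ⊃ r) ⊃ ¬q) ⊃ ¬q) ⊃ q) ⊃ p) ⊃ s) ⊃ s) ⊃ p) ⊃ q) ⊃ q) ⊃ q) ⊃ ¬s) ⊃ p): min(1, 1 − 0.35 + 0.08) = 0.73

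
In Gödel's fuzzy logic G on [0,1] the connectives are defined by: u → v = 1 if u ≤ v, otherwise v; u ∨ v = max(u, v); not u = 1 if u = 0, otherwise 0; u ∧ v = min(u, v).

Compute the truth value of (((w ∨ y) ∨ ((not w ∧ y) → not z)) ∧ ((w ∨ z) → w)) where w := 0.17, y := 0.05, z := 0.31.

0.17

(w ∨ y) = max(0.17, 0.05) = 0.17
not w: Gödel ¬ of 0.17 = 0 (operand ≠ 0)
(not w ∧ y) = min(0, 0.05) = 0
not z: Gödel ¬ of 0.31 = 0 (operand ≠ 0)
((not w ∧ y) → not z): 0 ≤ 0, so result = 1
((w ∨ y) ∨ ((not w ∧ y) → not z)) = max(0.17, 1) = 1
(w ∨ z) = max(0.17, 0.31) = 0.31
((w ∨ z) → w): 0.31 > 0.17, so result = 0.17
(((w ∨ y) ∨ ((not w ∧ y) → not z)) ∧ ((w ∨ z) → w)) = min(1, 0.17) = 0.17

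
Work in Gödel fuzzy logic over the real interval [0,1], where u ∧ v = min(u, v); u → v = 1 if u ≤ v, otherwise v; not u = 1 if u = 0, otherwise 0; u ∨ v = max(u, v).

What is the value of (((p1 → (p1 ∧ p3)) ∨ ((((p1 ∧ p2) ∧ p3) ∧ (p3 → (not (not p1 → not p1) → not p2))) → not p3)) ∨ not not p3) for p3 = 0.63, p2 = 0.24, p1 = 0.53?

1.00

(p1 ∧ p3) = min(0.53, 0.63) = 0.53
(p1 → (p1 ∧ p3)): 0.53 ≤ 0.53, so result = 1
(p1 ∧ p2) = min(0.53, 0.24) = 0.24
((p1 ∧ p2) ∧ p3) = min(0.24, 0.63) = 0.24
not p1: Gödel ¬ of 0.53 = 0 (operand ≠ 0)
not p1: Gödel ¬ of 0.53 = 0 (operand ≠ 0)
(not p1 → not p1): 0 ≤ 0, so result = 1
not (not p1 → not p1): Gödel ¬ of 1 = 0 (operand ≠ 0)
not p2: Gödel ¬ of 0.24 = 0 (operand ≠ 0)
(not (not p1 → not p1) → not p2): 0 ≤ 0, so result = 1
(p3 → (not (not p1 → not p1) → not p2)): 0.63 ≤ 1, so result = 1
(((p1 ∧ p2) ∧ p3) ∧ (p3 → (not (not p1 → not p1) → not p2))) = min(0.24, 1) = 0.24
not p3: Gödel ¬ of 0.63 = 0 (operand ≠ 0)
((((p1 ∧ p2) ∧ p3) ∧ (p3 → (not (not p1 → not p1) → not p2))) → not p3): 0.24 > 0, so result = 0
((p1 → (p1 ∧ p3)) ∨ ((((p1 ∧ p2) ∧ p3) ∧ (p3 → (not (not p1 → not p1) → not p2))) → not p3)) = max(1, 0) = 1
not p3: Gödel ¬ of 0.63 = 0 (operand ≠ 0)
not not p3: Gödel ¬ of 0 = 1 (operand is 0)
(((p1 → (p1 ∧ p3)) ∨ ((((p1 ∧ p2) ∧ p3) ∧ (p3 → (not (not p1 → not p1) → not p2))) → not p3)) ∨ not not p3) = max(1, 1) = 1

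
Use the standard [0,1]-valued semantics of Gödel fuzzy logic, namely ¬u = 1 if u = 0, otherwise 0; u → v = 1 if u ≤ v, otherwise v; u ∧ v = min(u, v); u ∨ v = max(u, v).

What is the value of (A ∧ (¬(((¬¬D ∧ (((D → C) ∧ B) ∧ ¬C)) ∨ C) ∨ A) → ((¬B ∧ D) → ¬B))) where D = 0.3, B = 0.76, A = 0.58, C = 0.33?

¬D: Gödel ¬ of 0.3 = 0 (operand ≠ 0)
¬¬D: Gödel ¬ of 0 = 1 (operand is 0)
(D → C): 0.3 ≤ 0.33, so result = 1
((D → C) ∧ B) = min(1, 0.76) = 0.76
¬C: Gödel ¬ of 0.33 = 0 (operand ≠ 0)
(((D → C) ∧ B) ∧ ¬C) = min(0.76, 0) = 0
(¬¬D ∧ (((D → C) ∧ B) ∧ ¬C)) = min(1, 0) = 0
((¬¬D ∧ (((D → C) ∧ B) ∧ ¬C)) ∨ C) = max(0, 0.33) = 0.33
(((¬¬D ∧ (((D → C) ∧ B) ∧ ¬C)) ∨ C) ∨ A) = max(0.33, 0.58) = 0.58
¬(((¬¬D ∧ (((D → C) ∧ B) ∧ ¬C)) ∨ C) ∨ A): Gödel ¬ of 0.58 = 0 (operand ≠ 0)
¬B: Gödel ¬ of 0.76 = 0 (operand ≠ 0)
(¬B ∧ D) = min(0, 0.3) = 0
¬B: Gödel ¬ of 0.76 = 0 (operand ≠ 0)
((¬B ∧ D) → ¬B): 0 ≤ 0, so result = 1
(¬(((¬¬D ∧ (((D → C) ∧ B) ∧ ¬C)) ∨ C) ∨ A) → ((¬B ∧ D) → ¬B)): 0 ≤ 1, so result = 1
(A ∧ (¬(((¬¬D ∧ (((D → C) ∧ B) ∧ ¬C)) ∨ C) ∨ A) → ((¬B ∧ D) → ¬B))) = min(0.58, 1) = 0.58

0.58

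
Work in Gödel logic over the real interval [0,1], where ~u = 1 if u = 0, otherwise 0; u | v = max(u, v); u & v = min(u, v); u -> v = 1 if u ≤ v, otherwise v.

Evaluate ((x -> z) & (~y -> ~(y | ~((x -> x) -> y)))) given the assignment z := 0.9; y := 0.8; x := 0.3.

(x -> z): 0.3 ≤ 0.9, so result = 1
~y: Gödel ¬ of 0.8 = 0 (operand ≠ 0)
(x -> x): 0.3 ≤ 0.3, so result = 1
((x -> x) -> y): 1 > 0.8, so result = 0.8
~((x -> x) -> y): Gödel ¬ of 0.8 = 0 (operand ≠ 0)
(y | ~((x -> x) -> y)) = max(0.8, 0) = 0.8
~(y | ~((x -> x) -> y)): Gödel ¬ of 0.8 = 0 (operand ≠ 0)
(~y -> ~(y | ~((x -> x) -> y))): 0 ≤ 0, so result = 1
((x -> z) & (~y -> ~(y | ~((x -> x) -> y)))) = min(1, 1) = 1

1.00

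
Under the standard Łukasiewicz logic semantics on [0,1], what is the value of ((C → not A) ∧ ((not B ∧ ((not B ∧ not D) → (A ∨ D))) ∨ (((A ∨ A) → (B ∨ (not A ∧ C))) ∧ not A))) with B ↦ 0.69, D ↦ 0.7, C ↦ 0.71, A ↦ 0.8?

not A: Łukasiewicz ¬ gives 1 − 0.8 = 0.2
(C → not A): min(1, 1 − 0.71 + 0.2) = 0.49
not B: Łukasiewicz ¬ gives 1 − 0.69 = 0.31
not B: Łukasiewicz ¬ gives 1 − 0.69 = 0.31
not D: Łukasiewicz ¬ gives 1 − 0.7 = 0.3
(not B ∧ not D) = min(0.31, 0.3) = 0.3
(A ∨ D) = max(0.8, 0.7) = 0.8
((not B ∧ not D) → (A ∨ D)): min(1, 1 − 0.3 + 0.8) = 1
(not B ∧ ((not B ∧ not D) → (A ∨ D))) = min(0.31, 1) = 0.31
(A ∨ A) = max(0.8, 0.8) = 0.8
not A: Łukasiewicz ¬ gives 1 − 0.8 = 0.2
(not A ∧ C) = min(0.2, 0.71) = 0.2
(B ∨ (not A ∧ C)) = max(0.69, 0.2) = 0.69
((A ∨ A) → (B ∨ (not A ∧ C))): min(1, 1 − 0.8 + 0.69) = 0.89
not A: Łukasiewicz ¬ gives 1 − 0.8 = 0.2
(((A ∨ A) → (B ∨ (not A ∧ C))) ∧ not A) = min(0.89, 0.2) = 0.2
((not B ∧ ((not B ∧ not D) → (A ∨ D))) ∨ (((A ∨ A) → (B ∨ (not A ∧ C))) ∧ not A)) = max(0.31, 0.2) = 0.31
((C → not A) ∧ ((not B ∧ ((not B ∧ not D) → (A ∨ D))) ∨ (((A ∨ A) → (B ∨ (not A ∧ C))) ∧ not A))) = min(0.49, 0.31) = 0.31

0.31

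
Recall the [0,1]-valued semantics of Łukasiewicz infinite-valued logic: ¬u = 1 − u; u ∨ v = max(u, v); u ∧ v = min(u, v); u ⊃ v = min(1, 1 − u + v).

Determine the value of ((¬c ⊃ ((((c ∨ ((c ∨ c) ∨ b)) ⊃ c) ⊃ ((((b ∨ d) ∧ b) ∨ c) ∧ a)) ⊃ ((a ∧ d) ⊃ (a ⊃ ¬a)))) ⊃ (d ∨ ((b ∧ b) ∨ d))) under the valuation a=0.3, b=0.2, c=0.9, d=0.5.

¬c: Łukasiewicz ¬ gives 1 − 0.9 = 0.1
(c ∨ c) = max(0.9, 0.9) = 0.9
((c ∨ c) ∨ b) = max(0.9, 0.2) = 0.9
(c ∨ ((c ∨ c) ∨ b)) = max(0.9, 0.9) = 0.9
((c ∨ ((c ∨ c) ∨ b)) ⊃ c): min(1, 1 − 0.9 + 0.9) = 1
(b ∨ d) = max(0.2, 0.5) = 0.5
((b ∨ d) ∧ b) = min(0.5, 0.2) = 0.2
(((b ∨ d) ∧ b) ∨ c) = max(0.2, 0.9) = 0.9
((((b ∨ d) ∧ b) ∨ c) ∧ a) = min(0.9, 0.3) = 0.3
(((c ∨ ((c ∨ c) ∨ b)) ⊃ c) ⊃ ((((b ∨ d) ∧ b) ∨ c) ∧ a)): min(1, 1 − 1 + 0.3) = 0.3
(a ∧ d) = min(0.3, 0.5) = 0.3
¬a: Łukasiewicz ¬ gives 1 − 0.3 = 0.7
(a ⊃ ¬a): min(1, 1 − 0.3 + 0.7) = 1
((a ∧ d) ⊃ (a ⊃ ¬a)): min(1, 1 − 0.3 + 1) = 1
((((c ∨ ((c ∨ c) ∨ b)) ⊃ c) ⊃ ((((b ∨ d) ∧ b) ∨ c) ∧ a)) ⊃ ((a ∧ d) ⊃ (a ⊃ ¬a))): min(1, 1 − 0.3 + 1) = 1
(¬c ⊃ ((((c ∨ ((c ∨ c) ∨ b)) ⊃ c) ⊃ ((((b ∨ d) ∧ b) ∨ c) ∧ a)) ⊃ ((a ∧ d) ⊃ (a ⊃ ¬a)))): min(1, 1 − 0.1 + 1) = 1
(b ∧ b) = min(0.2, 0.2) = 0.2
((b ∧ b) ∨ d) = max(0.2, 0.5) = 0.5
(d ∨ ((b ∧ b) ∨ d)) = max(0.5, 0.5) = 0.5
((¬c ⊃ ((((c ∨ ((c ∨ c) ∨ b)) ⊃ c) ⊃ ((((b ∨ d) ∧ b) ∨ c) ∧ a)) ⊃ ((a ∧ d) ⊃ (a ⊃ ¬a)))) ⊃ (d ∨ ((b ∧ b) ∨ d))): min(1, 1 − 1 + 0.5) = 0.5

0.50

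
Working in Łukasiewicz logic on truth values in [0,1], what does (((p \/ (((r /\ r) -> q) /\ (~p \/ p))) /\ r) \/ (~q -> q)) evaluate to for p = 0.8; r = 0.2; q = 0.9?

(r /\ r) = min(0.2, 0.2) = 0.2
((r /\ r) -> q): min(1, 1 − 0.2 + 0.9) = 1
~p: Łukasiewicz ¬ gives 1 − 0.8 = 0.2
(~p \/ p) = max(0.2, 0.8) = 0.8
(((r /\ r) -> q) /\ (~p \/ p)) = min(1, 0.8) = 0.8
(p \/ (((r /\ r) -> q) /\ (~p \/ p))) = max(0.8, 0.8) = 0.8
((p \/ (((r /\ r) -> q) /\ (~p \/ p))) /\ r) = min(0.8, 0.2) = 0.2
~q: Łukasiewicz ¬ gives 1 − 0.9 = 0.1
(~q -> q): min(1, 1 − 0.1 + 0.9) = 1
(((p \/ (((r /\ r) -> q) /\ (~p \/ p))) /\ r) \/ (~q -> q)) = max(0.2, 1) = 1

1.00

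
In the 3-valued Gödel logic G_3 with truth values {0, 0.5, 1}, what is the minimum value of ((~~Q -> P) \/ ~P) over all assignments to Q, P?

The minimum is attained at Q = 0.5, P = 0.5:
  ~Q: Gödel ¬ of 0.5 = 0 (operand ≠ 0)
  ~~Q: Gödel ¬ of 0 = 1 (operand is 0)
  (~~Q -> P): 1 > 0.5, so result = 0.5
  ~P: Gödel ¬ of 0.5 = 0 (operand ≠ 0)
  ((~~Q -> P) \/ ~P) = max(0.5, 0) = 0.5
Checking all 9 assignments confirms none give a value below 0.50.

0.50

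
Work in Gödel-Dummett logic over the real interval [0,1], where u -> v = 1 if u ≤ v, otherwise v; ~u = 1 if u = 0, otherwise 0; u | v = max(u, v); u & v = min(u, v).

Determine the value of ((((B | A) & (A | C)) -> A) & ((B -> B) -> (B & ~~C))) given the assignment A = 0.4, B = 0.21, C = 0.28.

(B | A) = max(0.21, 0.4) = 0.4
(A | C) = max(0.4, 0.28) = 0.4
((B | A) & (A | C)) = min(0.4, 0.4) = 0.4
(((B | A) & (A | C)) -> A): 0.4 ≤ 0.4, so result = 1
(B -> B): 0.21 ≤ 0.21, so result = 1
~C: Gödel ¬ of 0.28 = 0 (operand ≠ 0)
~~C: Gödel ¬ of 0 = 1 (operand is 0)
(B & ~~C) = min(0.21, 1) = 0.21
((B -> B) -> (B & ~~C)): 1 > 0.21, so result = 0.21
((((B | A) & (A | C)) -> A) & ((B -> B) -> (B & ~~C))) = min(1, 0.21) = 0.21

0.21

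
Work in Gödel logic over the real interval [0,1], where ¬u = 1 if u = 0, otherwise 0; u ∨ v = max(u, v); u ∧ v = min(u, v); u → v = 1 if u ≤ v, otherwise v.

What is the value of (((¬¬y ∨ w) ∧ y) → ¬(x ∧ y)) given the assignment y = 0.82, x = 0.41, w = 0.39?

¬y: Gödel ¬ of 0.82 = 0 (operand ≠ 0)
¬¬y: Gödel ¬ of 0 = 1 (operand is 0)
(¬¬y ∨ w) = max(1, 0.39) = 1
((¬¬y ∨ w) ∧ y) = min(1, 0.82) = 0.82
(x ∧ y) = min(0.41, 0.82) = 0.41
¬(x ∧ y): Gödel ¬ of 0.41 = 0 (operand ≠ 0)
(((¬¬y ∨ w) ∧ y) → ¬(x ∧ y)): 0.82 > 0, so result = 0

0.00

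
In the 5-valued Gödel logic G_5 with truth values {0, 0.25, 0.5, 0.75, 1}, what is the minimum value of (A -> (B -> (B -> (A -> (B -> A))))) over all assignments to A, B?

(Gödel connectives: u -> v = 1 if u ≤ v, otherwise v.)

1.00

Every assignment gives 1. For instance at A = 0, B = 0:
  (B -> A): 0 ≤ 0, so result = 1
  (A -> (B -> A)): 0 ≤ 1, so result = 1
  (B -> (A -> (B -> A))): 0 ≤ 1, so result = 1
  (B -> (B -> (A -> (B -> A)))): 0 ≤ 1, so result = 1
  (A -> (B -> (B -> (A -> (B -> A))))): 0 ≤ 1, so result = 1
All 25 assignments give value 1 — the formula is a G_5-tautology.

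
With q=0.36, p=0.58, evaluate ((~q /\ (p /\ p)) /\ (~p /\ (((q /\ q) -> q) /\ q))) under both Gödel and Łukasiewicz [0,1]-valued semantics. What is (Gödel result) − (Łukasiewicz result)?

-0.36

Gödel evaluation:
  ~q: Gödel ¬ of 0.36 = 0 (operand ≠ 0)
  (p /\ p) = min(0.58, 0.58) = 0.58
  (~q /\ (p /\ p)) = min(0, 0.58) = 0
  ~p: Gödel ¬ of 0.58 = 0 (operand ≠ 0)
  (q /\ q) = min(0.36, 0.36) = 0.36
  ((q /\ q) -> q): 0.36 ≤ 0.36, so result = 1
  (((q /\ q) -> q) /\ q) = min(1, 0.36) = 0.36
  (~p /\ (((q /\ q) -> q) /\ q)) = min(0, 0.36) = 0
  ((~q /\ (p /\ p)) /\ (~p /\ (((q /\ q) -> q) /\ q))) = min(0, 0) = 0
  Gödel value = 0
Łukasiewicz evaluation:
  ~q: Łukasiewicz ¬ gives 1 − 0.36 = 0.64
  (p /\ p) = min(0.58, 0.58) = 0.58
  (~q /\ (p /\ p)) = min(0.64, 0.58) = 0.58
  ~p: Łukasiewicz ¬ gives 1 − 0.58 = 0.42
  (q /\ q) = min(0.36, 0.36) = 0.36
  ((q /\ q) -> q): min(1, 1 − 0.36 + 0.36) = 1
  (((q /\ q) -> q) /\ q) = min(1, 0.36) = 0.36
  (~p /\ (((q /\ q) -> q) /\ q)) = min(0.42, 0.36) = 0.36
  ((~q /\ (p /\ p)) /\ (~p /\ (((q /\ q) -> q) /\ q))) = min(0.58, 0.36) = 0.36
  Łukasiewicz value = 0.36
Difference: 0 − 0.36 = -0.36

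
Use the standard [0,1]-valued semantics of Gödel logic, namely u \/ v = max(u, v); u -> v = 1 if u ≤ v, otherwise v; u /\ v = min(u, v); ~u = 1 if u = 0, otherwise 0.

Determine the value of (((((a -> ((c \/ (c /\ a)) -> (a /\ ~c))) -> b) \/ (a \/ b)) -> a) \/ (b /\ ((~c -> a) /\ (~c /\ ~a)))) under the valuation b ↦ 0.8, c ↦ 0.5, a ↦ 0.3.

(c /\ a) = min(0.5, 0.3) = 0.3
(c \/ (c /\ a)) = max(0.5, 0.3) = 0.5
~c: Gödel ¬ of 0.5 = 0 (operand ≠ 0)
(a /\ ~c) = min(0.3, 0) = 0
((c \/ (c /\ a)) -> (a /\ ~c)): 0.5 > 0, so result = 0
(a -> ((c \/ (c /\ a)) -> (a /\ ~c))): 0.3 > 0, so result = 0
((a -> ((c \/ (c /\ a)) -> (a /\ ~c))) -> b): 0 ≤ 0.8, so result = 1
(a \/ b) = max(0.3, 0.8) = 0.8
(((a -> ((c \/ (c /\ a)) -> (a /\ ~c))) -> b) \/ (a \/ b)) = max(1, 0.8) = 1
((((a -> ((c \/ (c /\ a)) -> (a /\ ~c))) -> b) \/ (a \/ b)) -> a): 1 > 0.3, so result = 0.3
~c: Gödel ¬ of 0.5 = 0 (operand ≠ 0)
(~c -> a): 0 ≤ 0.3, so result = 1
~c: Gödel ¬ of 0.5 = 0 (operand ≠ 0)
~a: Gödel ¬ of 0.3 = 0 (operand ≠ 0)
(~c /\ ~a) = min(0, 0) = 0
((~c -> a) /\ (~c /\ ~a)) = min(1, 0) = 0
(b /\ ((~c -> a) /\ (~c /\ ~a))) = min(0.8, 0) = 0
(((((a -> ((c \/ (c /\ a)) -> (a /\ ~c))) -> b) \/ (a \/ b)) -> a) \/ (b /\ ((~c -> a) /\ (~c /\ ~a)))) = max(0.3, 0) = 0.3

0.30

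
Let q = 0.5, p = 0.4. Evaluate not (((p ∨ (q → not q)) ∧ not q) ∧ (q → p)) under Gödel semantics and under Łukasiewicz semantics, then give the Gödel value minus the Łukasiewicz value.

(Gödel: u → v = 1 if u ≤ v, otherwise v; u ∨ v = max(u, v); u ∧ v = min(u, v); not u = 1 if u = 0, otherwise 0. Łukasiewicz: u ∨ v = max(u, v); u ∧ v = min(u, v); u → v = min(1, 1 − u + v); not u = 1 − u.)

Gödel evaluation:
  not q: Gödel ¬ of 0.5 = 0 (operand ≠ 0)
  (q → not q): 0.5 > 0, so result = 0
  (p ∨ (q → not q)) = max(0.4, 0) = 0.4
  not q: Gödel ¬ of 0.5 = 0 (operand ≠ 0)
  ((p ∨ (q → not q)) ∧ not q) = min(0.4, 0) = 0
  (q → p): 0.5 > 0.4, so result = 0.4
  (((p ∨ (q → not q)) ∧ not q) ∧ (q → p)) = min(0, 0.4) = 0
  not (((p ∨ (q → not q)) ∧ not q) ∧ (q → p)): Gödel ¬ of 0 = 1 (operand is 0)
  Gödel value = 1
Łukasiewicz evaluation:
  not q: Łukasiewicz ¬ gives 1 − 0.5 = 0.5
  (q → not q): min(1, 1 − 0.5 + 0.5) = 1
  (p ∨ (q → not q)) = max(0.4, 1) = 1
  not q: Łukasiewicz ¬ gives 1 − 0.5 = 0.5
  ((p ∨ (q → not q)) ∧ not q) = min(1, 0.5) = 0.5
  (q → p): min(1, 1 − 0.5 + 0.4) = 0.9
  (((p ∨ (q → not q)) ∧ not q) ∧ (q → p)) = min(0.5, 0.9) = 0.5
  not (((p ∨ (q → not q)) ∧ not q) ∧ (q → p)): Łukasiewicz ¬ gives 1 − 0.5 = 0.5
  Łukasiewicz value = 0.5
Difference: 1 − 0.5 = 0.50

0.50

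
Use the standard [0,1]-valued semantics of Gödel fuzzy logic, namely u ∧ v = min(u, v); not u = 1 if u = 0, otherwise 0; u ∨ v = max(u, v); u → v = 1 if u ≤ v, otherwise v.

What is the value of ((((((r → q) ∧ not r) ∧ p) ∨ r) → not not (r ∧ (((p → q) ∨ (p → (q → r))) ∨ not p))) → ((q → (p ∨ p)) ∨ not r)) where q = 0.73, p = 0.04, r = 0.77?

0.04

(r → q): 0.77 > 0.73, so result = 0.73
not r: Gödel ¬ of 0.77 = 0 (operand ≠ 0)
((r → q) ∧ not r) = min(0.73, 0) = 0
(((r → q) ∧ not r) ∧ p) = min(0, 0.04) = 0
((((r → q) ∧ not r) ∧ p) ∨ r) = max(0, 0.77) = 0.77
(p → q): 0.04 ≤ 0.73, so result = 1
(q → r): 0.73 ≤ 0.77, so result = 1
(p → (q → r)): 0.04 ≤ 1, so result = 1
((p → q) ∨ (p → (q → r))) = max(1, 1) = 1
not p: Gödel ¬ of 0.04 = 0 (operand ≠ 0)
(((p → q) ∨ (p → (q → r))) ∨ not p) = max(1, 0) = 1
(r ∧ (((p → q) ∨ (p → (q → r))) ∨ not p)) = min(0.77, 1) = 0.77
not (r ∧ (((p → q) ∨ (p → (q → r))) ∨ not p)): Gödel ¬ of 0.77 = 0 (operand ≠ 0)
not not (r ∧ (((p → q) ∨ (p → (q → r))) ∨ not p)): Gödel ¬ of 0 = 1 (operand is 0)
(((((r → q) ∧ not r) ∧ p) ∨ r) → not not (r ∧ (((p → q) ∨ (p → (q → r))) ∨ not p))): 0.77 ≤ 1, so result = 1
(p ∨ p) = max(0.04, 0.04) = 0.04
(q → (p ∨ p)): 0.73 > 0.04, so result = 0.04
not r: Gödel ¬ of 0.77 = 0 (operand ≠ 0)
((q → (p ∨ p)) ∨ not r) = max(0.04, 0) = 0.04
((((((r → q) ∧ not r) ∧ p) ∨ r) → not not (r ∧ (((p → q) ∨ (p → (q → r))) ∨ not p))) → ((q → (p ∨ p)) ∨ not r)): 1 > 0.04, so result = 0.04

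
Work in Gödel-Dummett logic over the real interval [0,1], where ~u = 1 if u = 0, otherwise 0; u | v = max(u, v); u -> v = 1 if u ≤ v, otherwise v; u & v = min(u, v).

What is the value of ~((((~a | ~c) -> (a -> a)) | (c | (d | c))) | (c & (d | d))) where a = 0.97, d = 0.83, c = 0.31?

0.00

~a: Gödel ¬ of 0.97 = 0 (operand ≠ 0)
~c: Gödel ¬ of 0.31 = 0 (operand ≠ 0)
(~a | ~c) = max(0, 0) = 0
(a -> a): 0.97 ≤ 0.97, so result = 1
((~a | ~c) -> (a -> a)): 0 ≤ 1, so result = 1
(d | c) = max(0.83, 0.31) = 0.83
(c | (d | c)) = max(0.31, 0.83) = 0.83
(((~a | ~c) -> (a -> a)) | (c | (d | c))) = max(1, 0.83) = 1
(d | d) = max(0.83, 0.83) = 0.83
(c & (d | d)) = min(0.31, 0.83) = 0.31
((((~a | ~c) -> (a -> a)) | (c | (d | c))) | (c & (d | d))) = max(1, 0.31) = 1
~((((~a | ~c) -> (a -> a)) | (c | (d | c))) | (c & (d | d))): Gödel ¬ of 1 = 0 (operand ≠ 0)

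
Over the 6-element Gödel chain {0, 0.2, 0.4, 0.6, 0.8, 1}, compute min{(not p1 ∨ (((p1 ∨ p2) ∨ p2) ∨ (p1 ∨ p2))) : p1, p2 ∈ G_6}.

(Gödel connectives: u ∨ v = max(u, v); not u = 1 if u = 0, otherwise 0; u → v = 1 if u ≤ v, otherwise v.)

0.20

The minimum is attained at p1 = 0.2, p2 = 0:
  not p1: Gödel ¬ of 0.2 = 0 (operand ≠ 0)
  (p1 ∨ p2) = max(0.2, 0) = 0.2
  ((p1 ∨ p2) ∨ p2) = max(0.2, 0) = 0.2
  (p1 ∨ p2) = max(0.2, 0) = 0.2
  (((p1 ∨ p2) ∨ p2) ∨ (p1 ∨ p2)) = max(0.2, 0.2) = 0.2
  (not p1 ∨ (((p1 ∨ p2) ∨ p2) ∨ (p1 ∨ p2))) = max(0, 0.2) = 0.2
Checking all 36 assignments confirms none give a value below 0.20.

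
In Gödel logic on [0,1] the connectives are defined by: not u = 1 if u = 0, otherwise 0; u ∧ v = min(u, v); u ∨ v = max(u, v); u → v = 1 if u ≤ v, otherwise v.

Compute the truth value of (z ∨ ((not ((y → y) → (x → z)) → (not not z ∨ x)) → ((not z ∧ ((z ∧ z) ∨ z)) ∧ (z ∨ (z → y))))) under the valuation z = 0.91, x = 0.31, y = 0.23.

0.91

(y → y): 0.23 ≤ 0.23, so result = 1
(x → z): 0.31 ≤ 0.91, so result = 1
((y → y) → (x → z)): 1 ≤ 1, so result = 1
not ((y → y) → (x → z)): Gödel ¬ of 1 = 0 (operand ≠ 0)
not z: Gödel ¬ of 0.91 = 0 (operand ≠ 0)
not not z: Gödel ¬ of 0 = 1 (operand is 0)
(not not z ∨ x) = max(1, 0.31) = 1
(not ((y → y) → (x → z)) → (not not z ∨ x)): 0 ≤ 1, so result = 1
not z: Gödel ¬ of 0.91 = 0 (operand ≠ 0)
(z ∧ z) = min(0.91, 0.91) = 0.91
((z ∧ z) ∨ z) = max(0.91, 0.91) = 0.91
(not z ∧ ((z ∧ z) ∨ z)) = min(0, 0.91) = 0
(z → y): 0.91 > 0.23, so result = 0.23
(z ∨ (z → y)) = max(0.91, 0.23) = 0.91
((not z ∧ ((z ∧ z) ∨ z)) ∧ (z ∨ (z → y))) = min(0, 0.91) = 0
((not ((y → y) → (x → z)) → (not not z ∨ x)) → ((not z ∧ ((z ∧ z) ∨ z)) ∧ (z ∨ (z → y)))): 1 > 0, so result = 0
(z ∨ ((not ((y → y) → (x → z)) → (not not z ∨ x)) → ((not z ∧ ((z ∧ z) ∨ z)) ∧ (z ∨ (z → y))))) = max(0.91, 0) = 0.91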